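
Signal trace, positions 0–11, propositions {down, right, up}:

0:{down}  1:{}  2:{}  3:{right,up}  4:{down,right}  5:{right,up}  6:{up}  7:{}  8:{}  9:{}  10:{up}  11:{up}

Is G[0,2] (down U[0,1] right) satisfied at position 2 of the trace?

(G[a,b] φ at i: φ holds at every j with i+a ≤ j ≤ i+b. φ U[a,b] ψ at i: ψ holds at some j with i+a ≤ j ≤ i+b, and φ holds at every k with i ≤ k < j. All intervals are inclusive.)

Check (down U[0,1] right) at every j in [2,4]:
  j=2: fails
  j=3: holds
  j=4: holds
Fails at j=2 → formula fails.

False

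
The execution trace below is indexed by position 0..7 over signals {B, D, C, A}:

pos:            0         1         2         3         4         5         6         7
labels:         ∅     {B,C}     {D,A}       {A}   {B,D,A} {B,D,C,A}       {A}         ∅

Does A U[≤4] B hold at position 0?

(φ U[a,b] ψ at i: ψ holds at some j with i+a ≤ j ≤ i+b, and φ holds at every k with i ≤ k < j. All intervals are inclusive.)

Does not hold

Need some j in [0,4] with B, and A at every k in [0,j-1].
  j=0: B false.
  j=1: B holds, but A fails at k=0 → not this j.
  j=2: B false.
  j=3: B false.
  j=4: B holds, but A fails at k=0 → not this j.
No j in the window works → until fails.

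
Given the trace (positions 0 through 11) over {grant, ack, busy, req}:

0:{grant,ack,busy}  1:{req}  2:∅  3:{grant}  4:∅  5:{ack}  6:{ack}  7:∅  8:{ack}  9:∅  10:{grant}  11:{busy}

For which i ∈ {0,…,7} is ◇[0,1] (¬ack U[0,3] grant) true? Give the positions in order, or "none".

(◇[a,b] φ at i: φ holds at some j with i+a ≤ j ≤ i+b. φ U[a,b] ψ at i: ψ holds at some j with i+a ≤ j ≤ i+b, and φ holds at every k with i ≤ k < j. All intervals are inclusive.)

Evaluate at each i in [0,7]:
  i=0: ✓ (witness j=0)
  i=1: ✓ (witness j=1)
  i=2: ✓ (witness j=2)
  i=3: ✓ (witness j=3)
  i=4: ✗ (none in [4,5])
  i=5: ✗ (none in [5,6])
  i=6: ✗ (none in [6,7])
  i=7: ✗ (none in [7,8])

0, 1, 2, 3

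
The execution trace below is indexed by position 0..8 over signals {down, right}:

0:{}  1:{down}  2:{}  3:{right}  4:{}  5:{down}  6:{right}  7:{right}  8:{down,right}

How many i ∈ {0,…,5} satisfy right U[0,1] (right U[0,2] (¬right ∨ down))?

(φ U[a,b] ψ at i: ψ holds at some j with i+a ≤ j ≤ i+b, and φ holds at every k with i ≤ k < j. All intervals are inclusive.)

Evaluate at each i in [0,5]:
  i=0: ✓ (rhs at j=0)
  i=1: ✓ (rhs at j=1)
  i=2: ✓ (rhs at j=2)
  i=3: ✓ (rhs at j=3)
  i=4: ✓ (rhs at j=4)
  i=5: ✓ (rhs at j=5)
Positions where it holds: {0, 1, 2, 3, 4, 5} → 6.

6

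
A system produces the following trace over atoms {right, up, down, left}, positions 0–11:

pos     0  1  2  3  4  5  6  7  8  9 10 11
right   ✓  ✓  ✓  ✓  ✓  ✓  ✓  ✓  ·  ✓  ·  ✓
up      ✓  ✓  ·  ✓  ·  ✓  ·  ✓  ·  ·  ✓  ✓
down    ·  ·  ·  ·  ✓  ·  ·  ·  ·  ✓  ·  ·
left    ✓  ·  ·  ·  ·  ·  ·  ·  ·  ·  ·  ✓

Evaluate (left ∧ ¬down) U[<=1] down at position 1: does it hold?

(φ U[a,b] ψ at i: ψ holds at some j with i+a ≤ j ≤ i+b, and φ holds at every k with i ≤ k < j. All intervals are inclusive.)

Does not hold

Need some j in [1,2] with down, and (left ∧ ¬down) at every k in [1,j-1].
  j=1: down false.
  j=2: down false.
No j in the window works → until fails.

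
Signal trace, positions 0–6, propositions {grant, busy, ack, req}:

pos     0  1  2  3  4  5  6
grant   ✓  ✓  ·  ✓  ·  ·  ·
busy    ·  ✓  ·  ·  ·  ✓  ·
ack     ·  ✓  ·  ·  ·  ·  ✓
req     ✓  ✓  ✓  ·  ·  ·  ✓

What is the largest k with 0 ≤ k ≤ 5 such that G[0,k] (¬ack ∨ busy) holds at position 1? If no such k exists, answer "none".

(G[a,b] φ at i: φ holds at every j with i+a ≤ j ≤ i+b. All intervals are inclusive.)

4

(¬ack ∨ busy) must hold from j=1 onward; find where it first fails.
  j=1: holds
  j=2: holds
  j=3: holds
  j=4: holds
  j=5: holds
  j=6: fails
Holds on [1,5], so largest k = 4.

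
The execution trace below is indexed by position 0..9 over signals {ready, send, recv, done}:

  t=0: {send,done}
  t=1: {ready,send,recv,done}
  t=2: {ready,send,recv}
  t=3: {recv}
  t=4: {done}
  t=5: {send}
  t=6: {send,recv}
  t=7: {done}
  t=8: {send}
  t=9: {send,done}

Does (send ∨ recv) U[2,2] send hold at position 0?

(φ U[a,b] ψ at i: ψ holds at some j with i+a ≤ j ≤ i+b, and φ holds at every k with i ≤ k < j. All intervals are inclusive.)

Need some j in [2,2] with send, and (send ∨ recv) at every k in [0,j-1].
  j=2: send holds; (send ∨ recv) holds at every k in [0,1] → satisfied.

True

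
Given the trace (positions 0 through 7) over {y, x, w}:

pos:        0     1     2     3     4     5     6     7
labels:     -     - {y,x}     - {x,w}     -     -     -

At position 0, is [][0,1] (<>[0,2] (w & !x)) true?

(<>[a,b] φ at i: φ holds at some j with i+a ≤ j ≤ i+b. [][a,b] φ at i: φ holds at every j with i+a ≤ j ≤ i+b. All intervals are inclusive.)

False

Check <>[0,2] (w & !x) at every j in [0,1]:
  j=0: fails (none in [0,2])
  j=1: fails (none in [1,3])
Fails at j=0 → formula fails.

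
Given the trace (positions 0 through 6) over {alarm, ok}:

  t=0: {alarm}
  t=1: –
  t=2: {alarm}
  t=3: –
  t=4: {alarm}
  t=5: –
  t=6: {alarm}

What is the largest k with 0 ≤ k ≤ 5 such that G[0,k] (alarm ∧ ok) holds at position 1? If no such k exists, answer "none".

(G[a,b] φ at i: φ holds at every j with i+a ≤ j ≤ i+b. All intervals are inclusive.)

none

(alarm ∧ ok) must hold from j=1 onward; find where it first fails.
  j=1: fails → no k works.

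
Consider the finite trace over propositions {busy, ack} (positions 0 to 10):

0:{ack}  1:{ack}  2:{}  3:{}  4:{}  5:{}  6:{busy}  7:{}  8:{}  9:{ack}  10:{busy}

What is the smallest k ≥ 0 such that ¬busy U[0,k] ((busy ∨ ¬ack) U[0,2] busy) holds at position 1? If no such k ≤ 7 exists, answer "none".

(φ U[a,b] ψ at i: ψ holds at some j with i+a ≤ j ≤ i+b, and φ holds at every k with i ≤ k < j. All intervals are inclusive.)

Need earliest j ≥ 1 with ((busy ∨ ¬ack) U[0,2] busy), and ¬busy at every k in [1,j-1].
  j=1: rhs fails.
  j=2: rhs fails.
  j=3: rhs fails.
  j=4: rhs holds; lhs holds on [1,3]. k = 3.

3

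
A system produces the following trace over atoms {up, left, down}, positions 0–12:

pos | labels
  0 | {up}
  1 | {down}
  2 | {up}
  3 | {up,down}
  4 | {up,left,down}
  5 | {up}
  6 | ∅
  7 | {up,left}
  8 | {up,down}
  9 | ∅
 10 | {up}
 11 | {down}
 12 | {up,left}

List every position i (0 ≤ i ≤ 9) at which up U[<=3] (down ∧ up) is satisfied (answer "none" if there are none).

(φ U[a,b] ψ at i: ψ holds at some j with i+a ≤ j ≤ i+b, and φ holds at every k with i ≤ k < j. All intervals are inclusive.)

Evaluate at each i in [0,9]:
  i=0: ✗ (lhs fails at k=1 before rhs at j=3)
  i=1: ✗ (lhs fails at k=1 before rhs at j=3)
  i=2: ✓ (rhs at j=3; lhs holds on [2,2])
  i=3: ✓ (rhs at j=3)
  i=4: ✓ (rhs at j=4)
  i=5: ✗ (lhs fails at k=6 before rhs at j=8)
  i=6: ✗ (lhs fails at k=6 before rhs at j=8)
  i=7: ✓ (rhs at j=8; lhs holds on [7,7])
  i=8: ✓ (rhs at j=8)
  i=9: ✗ (no rhs in [9,12])

2, 3, 4, 7, 8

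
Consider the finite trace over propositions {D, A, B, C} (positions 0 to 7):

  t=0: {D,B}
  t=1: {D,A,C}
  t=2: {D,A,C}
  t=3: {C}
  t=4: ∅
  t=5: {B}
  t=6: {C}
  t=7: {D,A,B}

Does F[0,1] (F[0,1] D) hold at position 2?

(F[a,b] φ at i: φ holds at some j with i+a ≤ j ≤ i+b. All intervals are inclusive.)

Check F[0,1] D at each j in [2,3]:
  j=2: holds (witness at 2)
  j=3: fails (none in [3,4])
Found at j=2 → formula holds.

Holds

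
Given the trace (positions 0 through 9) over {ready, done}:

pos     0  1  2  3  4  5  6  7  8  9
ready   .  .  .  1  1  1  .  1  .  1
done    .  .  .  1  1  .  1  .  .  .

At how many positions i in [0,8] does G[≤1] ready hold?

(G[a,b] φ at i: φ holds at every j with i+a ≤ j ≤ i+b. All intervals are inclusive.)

2

Evaluate at each i in [0,8]:
  i=0: ✗ (fails at j=0)
  i=1: ✗ (fails at j=1)
  i=2: ✗ (fails at j=2)
  i=3: ✓ (all of [3,4])
  i=4: ✓ (all of [4,5])
  i=5: ✗ (fails at j=6)
  i=6: ✗ (fails at j=6)
  i=7: ✗ (fails at j=8)
  i=8: ✗ (fails at j=8)
Positions where it holds: {3, 4} → 2.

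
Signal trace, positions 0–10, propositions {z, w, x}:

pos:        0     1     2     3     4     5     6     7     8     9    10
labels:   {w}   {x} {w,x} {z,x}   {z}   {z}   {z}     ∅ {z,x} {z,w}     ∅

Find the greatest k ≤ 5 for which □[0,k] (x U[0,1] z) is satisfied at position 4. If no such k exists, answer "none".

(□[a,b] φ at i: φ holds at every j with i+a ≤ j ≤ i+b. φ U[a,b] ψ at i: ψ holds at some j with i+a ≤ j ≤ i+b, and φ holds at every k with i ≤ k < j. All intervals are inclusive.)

(x U[0,1] z) must hold from j=4 onward; find where it first fails.
  j=4: holds
  j=5: holds
  j=6: holds
  j=7: fails
Holds on [4,6], so largest k = 2.

2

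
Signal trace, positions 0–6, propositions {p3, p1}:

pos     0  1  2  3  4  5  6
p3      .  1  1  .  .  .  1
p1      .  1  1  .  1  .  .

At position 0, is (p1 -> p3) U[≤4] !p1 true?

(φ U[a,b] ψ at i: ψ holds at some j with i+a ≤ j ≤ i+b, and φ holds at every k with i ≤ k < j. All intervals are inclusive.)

Need some j in [0,4] with !p1, and (p1 -> p3) at every k in [0,j-1].
  j=0: !p1 holds; no prefix to check → satisfied.

Holds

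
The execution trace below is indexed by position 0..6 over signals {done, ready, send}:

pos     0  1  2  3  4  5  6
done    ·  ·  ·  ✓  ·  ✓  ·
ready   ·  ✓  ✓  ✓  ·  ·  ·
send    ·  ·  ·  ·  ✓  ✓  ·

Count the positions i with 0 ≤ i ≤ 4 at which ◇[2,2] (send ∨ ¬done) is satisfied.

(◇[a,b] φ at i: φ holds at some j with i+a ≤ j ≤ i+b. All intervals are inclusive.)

4

Evaluate at each i in [0,4]:
  i=0: ✓ (witness j=2)
  i=1: ✗ (none in [3,3])
  i=2: ✓ (witness j=4)
  i=3: ✓ (witness j=5)
  i=4: ✓ (witness j=6)
Positions where it holds: {0, 2, 3, 4} → 4.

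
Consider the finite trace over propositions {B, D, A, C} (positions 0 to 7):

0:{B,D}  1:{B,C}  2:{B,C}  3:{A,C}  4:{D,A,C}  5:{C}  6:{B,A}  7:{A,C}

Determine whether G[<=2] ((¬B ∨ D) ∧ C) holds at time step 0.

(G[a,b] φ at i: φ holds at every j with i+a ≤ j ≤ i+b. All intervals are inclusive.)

Does not hold

Check ((¬B ∨ D) ∧ C) at every j in [0,2]:
  j=0: false
  j=1: false
  j=2: false
Fails at j=0 → formula fails.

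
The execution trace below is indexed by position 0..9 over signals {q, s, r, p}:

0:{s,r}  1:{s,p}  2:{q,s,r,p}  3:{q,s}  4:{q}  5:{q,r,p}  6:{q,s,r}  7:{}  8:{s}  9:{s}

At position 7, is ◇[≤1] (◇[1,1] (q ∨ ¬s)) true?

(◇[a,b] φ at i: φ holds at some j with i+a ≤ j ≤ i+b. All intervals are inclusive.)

Check ◇[1,1] (q ∨ ¬s) at each j in [7,8]:
  j=7: fails (none in [8,8])
  j=8: fails (none in [9,9])
No position in the window satisfies it → formula fails.

Does not hold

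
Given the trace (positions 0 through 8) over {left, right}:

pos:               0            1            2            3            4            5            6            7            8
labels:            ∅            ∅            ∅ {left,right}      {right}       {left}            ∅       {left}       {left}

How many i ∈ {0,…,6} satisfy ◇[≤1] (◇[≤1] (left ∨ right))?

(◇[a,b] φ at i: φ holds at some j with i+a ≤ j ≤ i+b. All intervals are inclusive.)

Evaluate at each i in [0,6]:
  i=0: ✗ (none in [0,1])
  i=1: ✓ (witness j=2)
  i=2: ✓ (witness j=2)
  i=3: ✓ (witness j=3)
  i=4: ✓ (witness j=4)
  i=5: ✓ (witness j=5)
  i=6: ✓ (witness j=6)
Positions where it holds: {1, 2, 3, 4, 5, 6} → 6.

6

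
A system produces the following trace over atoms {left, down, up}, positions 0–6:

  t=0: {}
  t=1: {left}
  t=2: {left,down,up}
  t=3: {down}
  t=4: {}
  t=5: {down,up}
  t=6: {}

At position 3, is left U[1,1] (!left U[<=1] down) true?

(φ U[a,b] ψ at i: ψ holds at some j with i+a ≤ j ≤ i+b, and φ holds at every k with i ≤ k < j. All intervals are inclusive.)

No

Need some j in [4,4] with (!left U[<=1] down), and left at every k in [3,j-1].
  j=4: (!left U[<=1] down) holds, but left fails at k=3 → not this j.
No j in the window works → until fails.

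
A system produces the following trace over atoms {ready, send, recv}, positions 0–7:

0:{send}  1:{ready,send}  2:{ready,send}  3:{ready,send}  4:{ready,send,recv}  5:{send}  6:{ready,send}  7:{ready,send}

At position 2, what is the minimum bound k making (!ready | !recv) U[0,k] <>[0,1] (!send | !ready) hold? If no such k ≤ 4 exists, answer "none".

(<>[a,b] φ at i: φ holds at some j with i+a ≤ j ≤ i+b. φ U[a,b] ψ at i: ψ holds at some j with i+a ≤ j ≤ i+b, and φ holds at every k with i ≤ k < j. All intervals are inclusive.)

2

Need earliest j ≥ 2 with <>[0,1] (!send | !ready), and (!ready | !recv) at every k in [2,j-1].
  j=2: rhs fails.
  j=3: rhs fails.
  j=4: rhs holds; lhs holds on [2,3]. k = 2.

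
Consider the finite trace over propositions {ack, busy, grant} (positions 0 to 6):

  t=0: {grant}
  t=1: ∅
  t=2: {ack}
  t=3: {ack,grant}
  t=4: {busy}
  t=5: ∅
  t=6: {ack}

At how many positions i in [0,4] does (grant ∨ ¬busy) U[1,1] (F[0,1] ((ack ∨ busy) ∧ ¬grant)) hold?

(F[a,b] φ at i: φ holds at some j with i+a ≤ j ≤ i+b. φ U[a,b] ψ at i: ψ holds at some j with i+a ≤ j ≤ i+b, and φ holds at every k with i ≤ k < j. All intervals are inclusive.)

Evaluate at each i in [0,4]:
  i=0: ✓ (rhs at j=1; lhs holds on [0,0])
  i=1: ✓ (rhs at j=2; lhs holds on [1,1])
  i=2: ✓ (rhs at j=3; lhs holds on [2,2])
  i=3: ✓ (rhs at j=4; lhs holds on [3,3])
  i=4: ✗ (lhs fails at k=4 before rhs at j=5)
Positions where it holds: {0, 1, 2, 3} → 4.

4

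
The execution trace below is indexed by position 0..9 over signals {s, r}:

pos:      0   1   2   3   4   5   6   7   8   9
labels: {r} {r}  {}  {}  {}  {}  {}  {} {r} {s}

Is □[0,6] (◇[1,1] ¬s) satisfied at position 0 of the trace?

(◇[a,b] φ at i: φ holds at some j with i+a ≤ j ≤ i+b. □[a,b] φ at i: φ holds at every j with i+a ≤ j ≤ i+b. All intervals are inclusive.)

Check ◇[1,1] ¬s at every j in [0,6]:
  j=0: holds (witness at 1)
  j=1: holds (witness at 2)
  j=2: holds (witness at 3)
  j=3: holds (witness at 4)
  j=4: holds (witness at 5)
  j=5: holds (witness at 6)
  j=6: holds (witness at 7)
All positions satisfy it → formula holds.

Yes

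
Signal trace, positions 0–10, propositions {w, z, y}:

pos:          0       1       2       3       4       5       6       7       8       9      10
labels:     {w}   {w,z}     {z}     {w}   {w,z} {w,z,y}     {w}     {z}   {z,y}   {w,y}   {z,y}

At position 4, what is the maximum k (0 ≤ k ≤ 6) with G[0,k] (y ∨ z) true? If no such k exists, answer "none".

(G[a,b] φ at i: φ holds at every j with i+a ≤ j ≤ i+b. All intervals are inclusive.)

1

(y ∨ z) must hold from j=4 onward; find where it first fails.
  j=4: holds
  j=5: holds
  j=6: fails
Holds on [4,5], so largest k = 1.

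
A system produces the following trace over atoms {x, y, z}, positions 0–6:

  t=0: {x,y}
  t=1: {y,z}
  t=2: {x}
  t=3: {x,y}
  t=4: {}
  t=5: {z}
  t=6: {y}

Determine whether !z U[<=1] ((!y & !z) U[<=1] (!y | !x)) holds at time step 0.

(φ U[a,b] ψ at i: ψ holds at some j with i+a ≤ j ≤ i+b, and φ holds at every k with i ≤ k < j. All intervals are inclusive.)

Need some j in [0,1] with ((!y & !z) U[<=1] (!y | !x)), and !z at every k in [0,j-1].
  j=0: ((!y & !z) U[<=1] (!y | !x)) — fails.
  j=1: ((!y & !z) U[<=1] (!y | !x)) holds; !z holds at every k in [0,0] → satisfied.

Yes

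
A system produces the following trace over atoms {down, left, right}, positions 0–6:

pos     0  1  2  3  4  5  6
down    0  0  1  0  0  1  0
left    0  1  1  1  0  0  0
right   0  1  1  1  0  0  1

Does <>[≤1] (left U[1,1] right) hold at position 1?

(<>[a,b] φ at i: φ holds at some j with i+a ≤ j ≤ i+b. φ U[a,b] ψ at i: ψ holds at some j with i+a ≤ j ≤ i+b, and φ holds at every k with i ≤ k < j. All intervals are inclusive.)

Check (left U[1,1] right) at each j in [1,2]:
  j=1: holds
  j=2: holds
Found at j=1 → formula holds.

True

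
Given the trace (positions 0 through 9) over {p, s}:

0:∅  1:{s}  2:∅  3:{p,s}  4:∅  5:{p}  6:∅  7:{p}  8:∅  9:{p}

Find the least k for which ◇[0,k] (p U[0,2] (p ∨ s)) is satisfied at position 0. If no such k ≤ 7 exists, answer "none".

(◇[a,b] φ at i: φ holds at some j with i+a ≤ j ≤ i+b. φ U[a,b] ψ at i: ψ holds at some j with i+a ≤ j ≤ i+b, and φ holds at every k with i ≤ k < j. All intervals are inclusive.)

1

Scan j = 0,1,… for (p U[0,2] (p ∨ s)):
  j=0: fails
  j=1: holds
First hit at j=1, so smallest k = 1-0 = 1.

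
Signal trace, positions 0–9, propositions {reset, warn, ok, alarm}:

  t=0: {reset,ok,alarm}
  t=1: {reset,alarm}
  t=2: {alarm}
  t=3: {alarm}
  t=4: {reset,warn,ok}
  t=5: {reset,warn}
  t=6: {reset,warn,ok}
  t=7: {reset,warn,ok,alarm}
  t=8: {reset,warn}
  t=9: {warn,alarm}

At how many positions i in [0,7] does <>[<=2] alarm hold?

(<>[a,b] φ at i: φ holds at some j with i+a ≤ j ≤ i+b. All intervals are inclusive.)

7

Evaluate at each i in [0,7]:
  i=0: ✓ (witness j=0)
  i=1: ✓ (witness j=1)
  i=2: ✓ (witness j=2)
  i=3: ✓ (witness j=3)
  i=4: ✗ (none in [4,6])
  i=5: ✓ (witness j=7)
  i=6: ✓ (witness j=7)
  i=7: ✓ (witness j=7)
Positions where it holds: {0, 1, 2, 3, 5, 6, 7} → 7.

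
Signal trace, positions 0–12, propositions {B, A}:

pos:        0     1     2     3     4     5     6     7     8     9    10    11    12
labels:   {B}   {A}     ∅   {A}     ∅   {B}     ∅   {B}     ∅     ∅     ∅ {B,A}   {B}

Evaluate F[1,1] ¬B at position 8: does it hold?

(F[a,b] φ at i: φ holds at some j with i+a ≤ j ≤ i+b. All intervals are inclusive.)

Yes

Check ¬B at each j in [9,9]:
  j=9: true
Found at j=9 → formula holds.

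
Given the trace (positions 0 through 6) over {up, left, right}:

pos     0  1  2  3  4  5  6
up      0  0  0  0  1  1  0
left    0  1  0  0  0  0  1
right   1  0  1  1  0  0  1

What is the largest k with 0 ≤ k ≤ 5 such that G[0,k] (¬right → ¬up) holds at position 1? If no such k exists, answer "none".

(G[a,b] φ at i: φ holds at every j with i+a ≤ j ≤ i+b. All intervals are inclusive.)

(¬right → ¬up) must hold from j=1 onward; find where it first fails.
  j=1: holds
  j=2: holds
  j=3: holds
  j=4: fails
Holds on [1,3], so largest k = 2.

2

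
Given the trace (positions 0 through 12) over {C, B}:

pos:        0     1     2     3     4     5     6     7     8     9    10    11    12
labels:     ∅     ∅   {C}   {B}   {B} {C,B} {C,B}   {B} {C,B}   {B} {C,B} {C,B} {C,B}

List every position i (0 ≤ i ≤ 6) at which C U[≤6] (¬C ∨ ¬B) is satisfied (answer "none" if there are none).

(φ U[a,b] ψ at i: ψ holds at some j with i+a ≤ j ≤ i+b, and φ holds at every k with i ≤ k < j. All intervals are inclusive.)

0, 1, 2, 3, 4, 5, 6

Evaluate at each i in [0,6]:
  i=0: ✓ (rhs at j=0)
  i=1: ✓ (rhs at j=1)
  i=2: ✓ (rhs at j=2)
  i=3: ✓ (rhs at j=3)
  i=4: ✓ (rhs at j=4)
  i=5: ✓ (rhs at j=7; lhs holds on [5,6])
  i=6: ✓ (rhs at j=7; lhs holds on [6,6])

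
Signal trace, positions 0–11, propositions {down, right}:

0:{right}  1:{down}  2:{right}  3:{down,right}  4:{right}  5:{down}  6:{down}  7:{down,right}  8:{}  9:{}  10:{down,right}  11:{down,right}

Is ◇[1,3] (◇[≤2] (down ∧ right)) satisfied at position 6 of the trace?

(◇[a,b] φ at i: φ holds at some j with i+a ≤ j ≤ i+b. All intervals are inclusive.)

Yes

Check ◇[≤2] (down ∧ right) at each j in [7,9]:
  j=7: holds (witness at 7)
  j=8: holds (witness at 10)
  j=9: holds (witness at 10)
Found at j=7 → formula holds.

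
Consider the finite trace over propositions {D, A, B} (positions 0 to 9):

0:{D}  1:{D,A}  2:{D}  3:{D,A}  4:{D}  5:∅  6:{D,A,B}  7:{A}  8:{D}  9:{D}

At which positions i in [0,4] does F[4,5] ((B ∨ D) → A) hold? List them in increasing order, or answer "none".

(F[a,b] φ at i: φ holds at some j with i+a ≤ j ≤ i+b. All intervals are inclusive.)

Evaluate at each i in [0,4]:
  i=0: ✓ (witness j=5)
  i=1: ✓ (witness j=5)
  i=2: ✓ (witness j=6)
  i=3: ✓ (witness j=7)
  i=4: ✗ (none in [8,9])

0, 1, 2, 3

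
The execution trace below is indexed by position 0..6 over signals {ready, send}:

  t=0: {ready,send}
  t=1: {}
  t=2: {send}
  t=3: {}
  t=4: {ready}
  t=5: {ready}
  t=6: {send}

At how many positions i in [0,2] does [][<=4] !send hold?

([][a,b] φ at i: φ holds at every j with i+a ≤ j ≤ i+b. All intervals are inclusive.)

Evaluate at each i in [0,2]:
  i=0: ✗ (fails at j=0)
  i=1: ✗ (fails at j=2)
  i=2: ✗ (fails at j=2)
Positions where it holds: {} → 0.

0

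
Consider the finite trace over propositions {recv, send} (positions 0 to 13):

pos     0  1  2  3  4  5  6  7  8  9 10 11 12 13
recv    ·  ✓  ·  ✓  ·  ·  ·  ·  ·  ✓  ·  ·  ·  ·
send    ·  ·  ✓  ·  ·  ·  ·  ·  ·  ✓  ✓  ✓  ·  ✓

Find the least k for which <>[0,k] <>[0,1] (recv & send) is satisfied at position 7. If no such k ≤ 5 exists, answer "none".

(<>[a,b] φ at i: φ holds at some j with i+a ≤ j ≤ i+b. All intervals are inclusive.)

Scan j = 7,8,… for <>[0,1] (recv & send):
  j=7: fails
  j=8: holds
First hit at j=8, so smallest k = 8-7 = 1.

1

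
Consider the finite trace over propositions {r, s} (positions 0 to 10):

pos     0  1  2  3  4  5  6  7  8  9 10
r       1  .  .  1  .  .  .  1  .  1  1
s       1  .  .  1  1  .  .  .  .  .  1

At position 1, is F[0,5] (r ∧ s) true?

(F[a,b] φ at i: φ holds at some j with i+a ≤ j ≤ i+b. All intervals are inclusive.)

Holds

Check (r ∧ s) at each j in [1,6]:
  j=1: false
  j=2: false
  j=3: true
  j=4: false
  j=5: false
  j=6: false
Found at j=3 → formula holds.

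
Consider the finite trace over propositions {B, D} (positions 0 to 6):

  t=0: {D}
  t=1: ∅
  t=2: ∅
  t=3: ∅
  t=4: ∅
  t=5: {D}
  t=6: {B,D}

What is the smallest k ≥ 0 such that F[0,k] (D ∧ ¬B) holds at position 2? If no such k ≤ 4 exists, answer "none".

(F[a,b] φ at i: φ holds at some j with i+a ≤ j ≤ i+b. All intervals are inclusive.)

3

Scan j = 2,3,… for (D ∧ ¬B):
  j=2: fails
  j=3: fails
  j=4: fails
  j=5: holds
First hit at j=5, so smallest k = 5-2 = 3.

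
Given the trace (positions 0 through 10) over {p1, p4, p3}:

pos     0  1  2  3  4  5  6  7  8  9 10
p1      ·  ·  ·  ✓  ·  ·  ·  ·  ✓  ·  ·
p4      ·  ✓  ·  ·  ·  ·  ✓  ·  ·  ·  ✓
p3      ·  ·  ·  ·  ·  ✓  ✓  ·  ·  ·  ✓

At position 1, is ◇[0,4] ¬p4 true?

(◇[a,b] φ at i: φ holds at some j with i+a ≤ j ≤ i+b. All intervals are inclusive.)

Holds

Check ¬p4 at each j in [1,5]:
  j=1: false
  j=2: true
  j=3: true
  j=4: true
  j=5: true
Found at j=2 → formula holds.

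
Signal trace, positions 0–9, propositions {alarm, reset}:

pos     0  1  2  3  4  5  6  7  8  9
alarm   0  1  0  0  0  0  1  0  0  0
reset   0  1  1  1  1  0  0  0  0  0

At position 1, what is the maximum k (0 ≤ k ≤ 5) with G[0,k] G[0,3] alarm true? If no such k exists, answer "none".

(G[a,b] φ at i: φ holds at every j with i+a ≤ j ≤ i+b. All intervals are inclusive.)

none

G[0,3] alarm must hold from j=1 onward; find where it first fails.
  j=1: fails → no k works.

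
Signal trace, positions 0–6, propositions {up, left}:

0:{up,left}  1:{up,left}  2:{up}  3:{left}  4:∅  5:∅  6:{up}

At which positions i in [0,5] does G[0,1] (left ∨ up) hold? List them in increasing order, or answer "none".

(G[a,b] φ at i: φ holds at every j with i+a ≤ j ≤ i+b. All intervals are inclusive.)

Evaluate at each i in [0,5]:
  i=0: ✓ (all of [0,1])
  i=1: ✓ (all of [1,2])
  i=2: ✓ (all of [2,3])
  i=3: ✗ (fails at j=4)
  i=4: ✗ (fails at j=4)
  i=5: ✗ (fails at j=5)

0, 1, 2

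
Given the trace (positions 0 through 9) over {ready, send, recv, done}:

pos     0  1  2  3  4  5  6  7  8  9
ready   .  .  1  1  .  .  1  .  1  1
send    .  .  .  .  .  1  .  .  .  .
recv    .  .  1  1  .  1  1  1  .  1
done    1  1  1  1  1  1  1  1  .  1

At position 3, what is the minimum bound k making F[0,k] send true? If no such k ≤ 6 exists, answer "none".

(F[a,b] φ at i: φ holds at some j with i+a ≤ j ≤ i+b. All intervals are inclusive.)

Scan j = 3,4,… for send:
  j=3: fails
  j=4: fails
  j=5: holds
First hit at j=5, so smallest k = 5-3 = 2.

2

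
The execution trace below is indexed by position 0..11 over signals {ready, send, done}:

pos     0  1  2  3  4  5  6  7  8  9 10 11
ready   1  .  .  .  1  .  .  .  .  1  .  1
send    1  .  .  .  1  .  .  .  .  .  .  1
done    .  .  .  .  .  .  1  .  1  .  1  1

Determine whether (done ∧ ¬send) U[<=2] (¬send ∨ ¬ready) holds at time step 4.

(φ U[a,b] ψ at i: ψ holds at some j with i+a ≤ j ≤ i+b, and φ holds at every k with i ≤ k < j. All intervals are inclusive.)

Need some j in [4,6] with (¬send ∨ ¬ready), and (done ∧ ¬send) at every k in [4,j-1].
  j=4: (¬send ∨ ¬ready) false.
  j=5: (¬send ∨ ¬ready) holds, but (done ∧ ¬send) fails at k=4 → not this j.
  j=6: (¬send ∨ ¬ready) holds, but (done ∧ ¬send) fails at k=4 → not this j.
No j in the window works → until fails.

Does not hold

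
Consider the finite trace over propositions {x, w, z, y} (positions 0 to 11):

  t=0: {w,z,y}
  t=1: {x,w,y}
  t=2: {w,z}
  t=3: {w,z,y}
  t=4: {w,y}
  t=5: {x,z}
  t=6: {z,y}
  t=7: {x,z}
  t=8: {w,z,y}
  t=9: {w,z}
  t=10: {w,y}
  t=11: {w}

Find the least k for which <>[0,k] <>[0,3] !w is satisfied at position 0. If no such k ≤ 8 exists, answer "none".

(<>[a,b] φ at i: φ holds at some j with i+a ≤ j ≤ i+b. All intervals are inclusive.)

Scan j = 0,1,… for <>[0,3] !w:
  j=0: fails
  j=1: fails
  j=2: holds
First hit at j=2, so smallest k = 2-0 = 2.

2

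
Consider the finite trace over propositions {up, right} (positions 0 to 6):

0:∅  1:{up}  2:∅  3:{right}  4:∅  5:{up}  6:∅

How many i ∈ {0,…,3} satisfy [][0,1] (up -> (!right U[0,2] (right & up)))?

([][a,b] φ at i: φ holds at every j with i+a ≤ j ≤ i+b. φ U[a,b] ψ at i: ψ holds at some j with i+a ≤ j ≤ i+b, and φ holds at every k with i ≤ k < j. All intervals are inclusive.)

Evaluate at each i in [0,3]:
  i=0: ✗ (fails at j=1)
  i=1: ✗ (fails at j=1)
  i=2: ✓ (all of [2,3])
  i=3: ✓ (all of [3,4])
Positions where it holds: {2, 3} → 2.

2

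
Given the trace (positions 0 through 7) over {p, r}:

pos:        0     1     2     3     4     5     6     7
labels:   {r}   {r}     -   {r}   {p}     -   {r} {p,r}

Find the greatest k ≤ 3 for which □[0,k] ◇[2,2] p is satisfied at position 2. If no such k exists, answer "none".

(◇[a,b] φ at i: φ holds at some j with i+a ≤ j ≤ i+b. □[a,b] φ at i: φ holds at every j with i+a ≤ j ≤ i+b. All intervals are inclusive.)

◇[2,2] p must hold from j=2 onward; find where it first fails.
  j=2: holds
  j=3: fails
Holds on [2,2], so largest k = 0.

0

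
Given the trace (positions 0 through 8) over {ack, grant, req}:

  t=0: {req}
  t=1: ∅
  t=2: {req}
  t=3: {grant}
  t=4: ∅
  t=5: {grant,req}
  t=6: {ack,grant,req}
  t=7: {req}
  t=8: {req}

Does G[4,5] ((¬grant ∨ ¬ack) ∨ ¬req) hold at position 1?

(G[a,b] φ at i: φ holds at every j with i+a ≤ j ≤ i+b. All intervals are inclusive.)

Check ((¬grant ∨ ¬ack) ∨ ¬req) at every j in [5,6]:
  j=5: true
  j=6: false
Fails at j=6 → formula fails.

False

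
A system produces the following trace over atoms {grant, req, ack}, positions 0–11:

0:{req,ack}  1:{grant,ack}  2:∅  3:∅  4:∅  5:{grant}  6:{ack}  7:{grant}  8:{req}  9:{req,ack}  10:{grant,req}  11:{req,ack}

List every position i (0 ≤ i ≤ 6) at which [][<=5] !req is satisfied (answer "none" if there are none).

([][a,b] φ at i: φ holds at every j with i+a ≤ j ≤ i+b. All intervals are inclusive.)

1, 2

Evaluate at each i in [0,6]:
  i=0: ✗ (fails at j=0)
  i=1: ✓ (all of [1,6])
  i=2: ✓ (all of [2,7])
  i=3: ✗ (fails at j=8)
  i=4: ✗ (fails at j=8)
  i=5: ✗ (fails at j=8)
  i=6: ✗ (fails at j=8)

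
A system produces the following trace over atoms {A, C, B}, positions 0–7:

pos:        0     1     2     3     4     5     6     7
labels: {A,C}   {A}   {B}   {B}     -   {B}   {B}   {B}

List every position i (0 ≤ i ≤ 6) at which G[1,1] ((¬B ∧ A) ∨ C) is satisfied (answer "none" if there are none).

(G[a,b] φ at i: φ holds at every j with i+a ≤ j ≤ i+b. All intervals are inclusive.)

Evaluate at each i in [0,6]:
  i=0: ✓ (all of [1,1])
  i=1: ✗ (fails at j=2)
  i=2: ✗ (fails at j=3)
  i=3: ✗ (fails at j=4)
  i=4: ✗ (fails at j=5)
  i=5: ✗ (fails at j=6)
  i=6: ✗ (fails at j=7)

0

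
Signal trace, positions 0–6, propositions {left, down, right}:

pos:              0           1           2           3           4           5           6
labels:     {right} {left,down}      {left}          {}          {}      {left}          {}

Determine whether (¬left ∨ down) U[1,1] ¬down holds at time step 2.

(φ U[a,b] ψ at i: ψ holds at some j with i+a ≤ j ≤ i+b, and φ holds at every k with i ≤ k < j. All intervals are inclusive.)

Need some j in [3,3] with ¬down, and (¬left ∨ down) at every k in [2,j-1].
  j=3: ¬down holds, but (¬left ∨ down) fails at k=2 → not this j.
No j in the window works → until fails.

No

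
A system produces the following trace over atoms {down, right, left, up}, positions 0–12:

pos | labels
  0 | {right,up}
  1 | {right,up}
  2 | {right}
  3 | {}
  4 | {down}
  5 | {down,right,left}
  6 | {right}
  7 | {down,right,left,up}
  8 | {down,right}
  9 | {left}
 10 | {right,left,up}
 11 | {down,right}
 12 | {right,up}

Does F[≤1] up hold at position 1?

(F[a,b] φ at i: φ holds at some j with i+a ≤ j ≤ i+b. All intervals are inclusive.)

Check up at each j in [1,2]:
  j=1: true
  j=2: false
Found at j=1 → formula holds.

True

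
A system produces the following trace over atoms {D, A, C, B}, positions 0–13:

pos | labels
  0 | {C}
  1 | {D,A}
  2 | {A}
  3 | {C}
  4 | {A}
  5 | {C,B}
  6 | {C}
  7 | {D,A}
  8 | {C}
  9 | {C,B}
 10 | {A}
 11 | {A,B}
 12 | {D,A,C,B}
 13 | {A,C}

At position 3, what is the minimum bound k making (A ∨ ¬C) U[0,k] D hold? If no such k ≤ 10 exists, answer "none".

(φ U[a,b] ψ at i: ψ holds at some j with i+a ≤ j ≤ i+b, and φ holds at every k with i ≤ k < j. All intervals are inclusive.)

none

Need earliest j ≥ 3 with D, and (A ∨ ¬C) at every k in [3,j-1].
  j=3: rhs fails.
  j=4: rhs fails.
  j=5: rhs fails.
  j=6: rhs fails.
  j=7: rhs holds but lhs fails at k=3.
  j=8: rhs fails.
  j=9: rhs fails.
  j=10: rhs fails.
  j=11: rhs fails.
  j=12: rhs holds but lhs fails at k=3.
  j=13: rhs fails.
No witness within the range → none.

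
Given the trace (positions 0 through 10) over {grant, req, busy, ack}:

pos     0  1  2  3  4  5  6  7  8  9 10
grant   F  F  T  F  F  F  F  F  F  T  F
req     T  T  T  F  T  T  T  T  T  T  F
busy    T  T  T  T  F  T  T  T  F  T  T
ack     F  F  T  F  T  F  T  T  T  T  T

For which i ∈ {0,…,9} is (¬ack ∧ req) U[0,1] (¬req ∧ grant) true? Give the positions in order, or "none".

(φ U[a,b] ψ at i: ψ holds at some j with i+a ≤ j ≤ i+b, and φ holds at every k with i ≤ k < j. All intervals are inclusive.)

none

Evaluate at each i in [0,9]:
  i=0: ✗ (no rhs in [0,1])
  i=1: ✗ (no rhs in [1,2])
  i=2: ✗ (no rhs in [2,3])
  i=3: ✗ (no rhs in [3,4])
  i=4: ✗ (no rhs in [4,5])
  i=5: ✗ (no rhs in [5,6])
  i=6: ✗ (no rhs in [6,7])
  i=7: ✗ (no rhs in [7,8])
  i=8: ✗ (no rhs in [8,9])
  i=9: ✗ (no rhs in [9,10])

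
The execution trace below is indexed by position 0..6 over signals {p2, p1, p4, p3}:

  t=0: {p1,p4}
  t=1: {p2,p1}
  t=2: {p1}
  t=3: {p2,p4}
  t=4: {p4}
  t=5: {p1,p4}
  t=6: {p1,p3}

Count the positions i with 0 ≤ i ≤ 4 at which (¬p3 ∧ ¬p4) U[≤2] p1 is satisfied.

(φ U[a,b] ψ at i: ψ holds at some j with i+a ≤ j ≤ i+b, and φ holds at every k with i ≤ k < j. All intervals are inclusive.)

Evaluate at each i in [0,4]:
  i=0: ✓ (rhs at j=0)
  i=1: ✓ (rhs at j=1)
  i=2: ✓ (rhs at j=2)
  i=3: ✗ (lhs fails at k=3 before rhs at j=5)
  i=4: ✗ (lhs fails at k=4 before rhs at j=5)
Positions where it holds: {0, 1, 2} → 3.

3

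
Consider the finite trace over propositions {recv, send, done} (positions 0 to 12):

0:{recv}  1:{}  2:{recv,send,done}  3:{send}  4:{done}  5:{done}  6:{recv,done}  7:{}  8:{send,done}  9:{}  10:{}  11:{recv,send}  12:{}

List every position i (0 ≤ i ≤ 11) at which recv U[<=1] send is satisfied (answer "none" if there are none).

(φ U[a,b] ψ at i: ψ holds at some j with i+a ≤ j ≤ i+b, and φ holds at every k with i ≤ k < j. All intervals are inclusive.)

Evaluate at each i in [0,11]:
  i=0: ✗ (no rhs in [0,1])
  i=1: ✗ (lhs fails at k=1 before rhs at j=2)
  i=2: ✓ (rhs at j=2)
  i=3: ✓ (rhs at j=3)
  i=4: ✗ (no rhs in [4,5])
  i=5: ✗ (no rhs in [5,6])
  i=6: ✗ (no rhs in [6,7])
  i=7: ✗ (lhs fails at k=7 before rhs at j=8)
  i=8: ✓ (rhs at j=8)
  i=9: ✗ (no rhs in [9,10])
  i=10: ✗ (lhs fails at k=10 before rhs at j=11)
  i=11: ✓ (rhs at j=11)

2, 3, 8, 11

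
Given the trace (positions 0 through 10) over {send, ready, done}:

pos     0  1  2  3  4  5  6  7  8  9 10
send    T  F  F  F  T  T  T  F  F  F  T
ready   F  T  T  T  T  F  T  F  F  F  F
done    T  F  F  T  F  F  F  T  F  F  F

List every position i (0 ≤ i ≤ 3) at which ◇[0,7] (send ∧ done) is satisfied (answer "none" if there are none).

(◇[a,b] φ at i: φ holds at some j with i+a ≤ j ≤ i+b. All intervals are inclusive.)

Evaluate at each i in [0,3]:
  i=0: ✓ (witness j=0)
  i=1: ✗ (none in [1,8])
  i=2: ✗ (none in [2,9])
  i=3: ✗ (none in [3,10])

0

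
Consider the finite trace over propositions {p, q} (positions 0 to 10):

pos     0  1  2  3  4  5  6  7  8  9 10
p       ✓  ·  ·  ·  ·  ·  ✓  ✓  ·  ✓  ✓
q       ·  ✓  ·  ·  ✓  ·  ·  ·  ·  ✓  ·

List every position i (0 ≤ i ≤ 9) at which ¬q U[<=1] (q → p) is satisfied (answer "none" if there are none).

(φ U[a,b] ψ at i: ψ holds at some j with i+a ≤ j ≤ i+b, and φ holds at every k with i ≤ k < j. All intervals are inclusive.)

0, 2, 3, 5, 6, 7, 8, 9

Evaluate at each i in [0,9]:
  i=0: ✓ (rhs at j=0)
  i=1: ✗ (lhs fails at k=1 before rhs at j=2)
  i=2: ✓ (rhs at j=2)
  i=3: ✓ (rhs at j=3)
  i=4: ✗ (lhs fails at k=4 before rhs at j=5)
  i=5: ✓ (rhs at j=5)
  i=6: ✓ (rhs at j=6)
  i=7: ✓ (rhs at j=7)
  i=8: ✓ (rhs at j=8)
  i=9: ✓ (rhs at j=9)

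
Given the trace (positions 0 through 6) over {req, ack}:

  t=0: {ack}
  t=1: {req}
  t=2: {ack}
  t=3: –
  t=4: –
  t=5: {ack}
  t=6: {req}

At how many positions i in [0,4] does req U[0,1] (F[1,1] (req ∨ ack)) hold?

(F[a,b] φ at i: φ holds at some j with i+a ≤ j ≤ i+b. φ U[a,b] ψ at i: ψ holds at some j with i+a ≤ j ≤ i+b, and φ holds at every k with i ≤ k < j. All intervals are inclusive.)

3

Evaluate at each i in [0,4]:
  i=0: ✓ (rhs at j=0)
  i=1: ✓ (rhs at j=1)
  i=2: ✗ (no rhs in [2,3])
  i=3: ✗ (lhs fails at k=3 before rhs at j=4)
  i=4: ✓ (rhs at j=4)
Positions where it holds: {0, 1, 4} → 3.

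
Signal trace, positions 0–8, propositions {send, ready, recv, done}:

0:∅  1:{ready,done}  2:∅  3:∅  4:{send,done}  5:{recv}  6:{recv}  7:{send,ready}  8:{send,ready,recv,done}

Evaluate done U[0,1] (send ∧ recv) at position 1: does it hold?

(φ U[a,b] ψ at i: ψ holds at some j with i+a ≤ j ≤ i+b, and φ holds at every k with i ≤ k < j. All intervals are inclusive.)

Need some j in [1,2] with (send ∧ recv), and done at every k in [1,j-1].
  j=1: (send ∧ recv) false.
  j=2: (send ∧ recv) false.
No j in the window works → until fails.

No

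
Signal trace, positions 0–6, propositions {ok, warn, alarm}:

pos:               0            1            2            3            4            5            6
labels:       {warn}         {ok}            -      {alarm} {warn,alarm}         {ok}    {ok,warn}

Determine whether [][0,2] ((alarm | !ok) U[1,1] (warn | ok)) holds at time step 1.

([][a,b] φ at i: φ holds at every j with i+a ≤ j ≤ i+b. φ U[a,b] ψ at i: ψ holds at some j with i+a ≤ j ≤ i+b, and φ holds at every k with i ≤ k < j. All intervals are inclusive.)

False

Check ((alarm | !ok) U[1,1] (warn | ok)) at every j in [1,3]:
  j=1: fails
  j=2: fails
  j=3: holds
Fails at j=1 → formula fails.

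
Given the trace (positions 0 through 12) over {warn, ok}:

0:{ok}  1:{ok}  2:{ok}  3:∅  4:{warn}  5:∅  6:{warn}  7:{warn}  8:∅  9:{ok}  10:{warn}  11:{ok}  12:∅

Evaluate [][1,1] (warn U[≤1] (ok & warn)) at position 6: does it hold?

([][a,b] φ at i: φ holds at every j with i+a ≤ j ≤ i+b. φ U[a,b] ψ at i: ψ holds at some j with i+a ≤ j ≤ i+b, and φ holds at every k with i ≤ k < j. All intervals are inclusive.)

No

Check (warn U[≤1] (ok & warn)) at every j in [7,7]:
  j=7: fails
Fails at j=7 → formula fails.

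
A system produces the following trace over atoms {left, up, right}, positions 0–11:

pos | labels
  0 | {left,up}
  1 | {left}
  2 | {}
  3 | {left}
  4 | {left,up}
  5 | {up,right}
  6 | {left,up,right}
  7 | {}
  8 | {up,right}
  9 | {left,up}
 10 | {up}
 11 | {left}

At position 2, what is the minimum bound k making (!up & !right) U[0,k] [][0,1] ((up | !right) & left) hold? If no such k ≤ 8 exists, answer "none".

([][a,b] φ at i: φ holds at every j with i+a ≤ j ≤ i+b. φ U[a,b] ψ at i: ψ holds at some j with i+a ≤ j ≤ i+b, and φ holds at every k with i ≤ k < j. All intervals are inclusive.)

Need earliest j ≥ 2 with [][0,1] ((up | !right) & left), and (!up & !right) at every k in [2,j-1].
  j=2: rhs fails.
  j=3: rhs holds; lhs holds on [2,2]. k = 1.

1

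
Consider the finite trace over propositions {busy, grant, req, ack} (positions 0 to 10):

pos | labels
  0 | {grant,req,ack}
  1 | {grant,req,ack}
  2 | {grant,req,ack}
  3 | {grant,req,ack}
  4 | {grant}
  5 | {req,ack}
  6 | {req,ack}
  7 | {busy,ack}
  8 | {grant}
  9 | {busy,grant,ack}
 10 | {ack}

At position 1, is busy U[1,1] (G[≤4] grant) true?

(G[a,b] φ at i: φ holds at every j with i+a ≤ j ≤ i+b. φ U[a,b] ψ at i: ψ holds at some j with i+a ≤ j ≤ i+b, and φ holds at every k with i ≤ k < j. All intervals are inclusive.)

Need some j in [2,2] with G[≤4] grant, and busy at every k in [1,j-1].
  j=2: G[≤4] grant — fails at 5.
No j in the window works → until fails.

No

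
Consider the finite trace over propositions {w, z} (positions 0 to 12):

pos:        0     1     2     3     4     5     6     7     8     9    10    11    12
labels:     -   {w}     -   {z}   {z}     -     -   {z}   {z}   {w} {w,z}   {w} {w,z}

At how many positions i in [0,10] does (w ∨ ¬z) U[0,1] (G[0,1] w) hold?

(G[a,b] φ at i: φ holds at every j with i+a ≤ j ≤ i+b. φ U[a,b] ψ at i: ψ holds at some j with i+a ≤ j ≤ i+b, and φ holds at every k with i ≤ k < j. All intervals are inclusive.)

Evaluate at each i in [0,10]:
  i=0: ✗ (no rhs in [0,1])
  i=1: ✗ (no rhs in [1,2])
  i=2: ✗ (no rhs in [2,3])
  i=3: ✗ (no rhs in [3,4])
  i=4: ✗ (no rhs in [4,5])
  i=5: ✗ (no rhs in [5,6])
  i=6: ✗ (no rhs in [6,7])
  i=7: ✗ (no rhs in [7,8])
  i=8: ✗ (lhs fails at k=8 before rhs at j=9)
  i=9: ✓ (rhs at j=9)
  i=10: ✓ (rhs at j=10)
Positions where it holds: {9, 10} → 2.

2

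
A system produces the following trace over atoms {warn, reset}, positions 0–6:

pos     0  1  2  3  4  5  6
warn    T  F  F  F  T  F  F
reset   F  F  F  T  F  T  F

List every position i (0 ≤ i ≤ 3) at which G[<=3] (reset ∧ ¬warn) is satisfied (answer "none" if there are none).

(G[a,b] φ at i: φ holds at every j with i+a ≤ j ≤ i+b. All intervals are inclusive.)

none

Evaluate at each i in [0,3]:
  i=0: ✗ (fails at j=0)
  i=1: ✗ (fails at j=1)
  i=2: ✗ (fails at j=2)
  i=3: ✗ (fails at j=4)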